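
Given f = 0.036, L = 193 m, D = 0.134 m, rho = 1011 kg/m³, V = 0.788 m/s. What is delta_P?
Formula: \Delta P = f \frac{L}{D} \frac{\rho V^2}{2}
delta_P = 0.036·(193/0.134)·0.5·1011·0.788²/1000 = 16.28 kPa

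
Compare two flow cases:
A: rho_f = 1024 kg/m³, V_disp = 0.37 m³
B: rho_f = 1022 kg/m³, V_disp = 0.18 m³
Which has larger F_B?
F_B(A) = 3717 N, F_B(B) = 1805 N. Answer: A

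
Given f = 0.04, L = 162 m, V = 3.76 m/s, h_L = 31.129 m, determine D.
Formula: h_L = f \frac{L}{D} \frac{V^2}{2g}
Substituting knowns: 31.129 = 0.04·(162/D)·3.76²/(2·9.81)
Solving for D: D = 0.04·162·3.76²/(2·9.81·31.129) = 0.15 m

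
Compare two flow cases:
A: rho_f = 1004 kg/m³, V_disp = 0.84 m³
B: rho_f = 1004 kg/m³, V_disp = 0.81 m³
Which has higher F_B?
F_B(A) = 8273 N, F_B(B) = 7978 N. Answer: A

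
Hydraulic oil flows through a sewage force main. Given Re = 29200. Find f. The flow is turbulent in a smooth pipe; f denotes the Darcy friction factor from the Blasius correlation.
Formula: f = \frac{0.316}{Re^{0.25}}
f = 0.316/29200^0.25 = 0.02417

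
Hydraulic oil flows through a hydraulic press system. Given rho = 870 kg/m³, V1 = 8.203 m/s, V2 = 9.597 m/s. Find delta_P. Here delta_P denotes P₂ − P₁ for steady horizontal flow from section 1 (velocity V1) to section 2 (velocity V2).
Formula: \Delta P = \frac{1}{2} \rho (V_1^2 - V_2^2)
delta_P = 0.5·870·(8.203² − 9.597²)/1000 = -10.79 kPa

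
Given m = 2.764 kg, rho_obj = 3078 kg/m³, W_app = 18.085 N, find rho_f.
Formula: W_{app} = mg\left(1 - \frac{\rho_f}{\rho_{obj}}\right)
Substituting knowns: 18.085 = 2.764·9.81·(1 − rho_f/3078)
Solving for rho_f: rho_f = 3078·(1 − 18.085/(2.764·9.81)) = 1025 kg/m³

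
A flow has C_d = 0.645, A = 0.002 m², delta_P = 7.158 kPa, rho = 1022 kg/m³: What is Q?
Formula: Q = C_d A \sqrt{\frac{2 \Delta P}{\rho}}
Q = 0.645·0.002·√(2·(7.158·1000)/1022)·1000 = 4.828 L/s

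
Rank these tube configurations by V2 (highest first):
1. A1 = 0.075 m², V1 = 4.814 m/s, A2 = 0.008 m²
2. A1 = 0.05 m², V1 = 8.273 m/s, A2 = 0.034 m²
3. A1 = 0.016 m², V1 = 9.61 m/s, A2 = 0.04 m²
Case 1: V2 = 45.13 m/s
Case 2: V2 = 12.17 m/s
Case 3: V2 = 3.844 m/s
Ranking (highest first): 1, 2, 3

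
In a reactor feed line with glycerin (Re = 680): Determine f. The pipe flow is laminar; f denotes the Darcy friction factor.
Formula: f = \frac{64}{Re}
f = 64/680 = 0.09412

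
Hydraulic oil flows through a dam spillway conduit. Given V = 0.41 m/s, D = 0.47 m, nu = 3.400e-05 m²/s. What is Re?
Formula: Re = \frac{V D}{\nu}
Re = 0.41·0.47/3.400e-05 = 5668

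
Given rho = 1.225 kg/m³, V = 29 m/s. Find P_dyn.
Formula: P_{dyn} = \frac{1}{2} \rho V^2
P_dyn = 0.5·1.225·29²/1000 = 0.5151 kPa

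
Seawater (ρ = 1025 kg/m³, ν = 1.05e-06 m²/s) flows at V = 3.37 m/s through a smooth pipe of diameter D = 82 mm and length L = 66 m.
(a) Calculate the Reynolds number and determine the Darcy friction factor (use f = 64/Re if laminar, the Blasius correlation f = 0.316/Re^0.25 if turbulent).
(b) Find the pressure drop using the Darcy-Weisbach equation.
(a) Re = V·D/ν = 3.37·0.082/1.05e-06 = 263180 → turbulent (Re > 4000); f = 0.316/Re^0.25 = 0.316/263180^0.25 = 0.013952 (Blasius is strictly valid for Re ≲ 1e5; used here as the smooth-pipe estimate the problem specifies)
(b) Darcy-Weisbach: ΔP = f·(L/D)·½ρV²/1000 = 0.013952·(66/0.082)·½·1025·3.37²/1000 = 65.36 kPa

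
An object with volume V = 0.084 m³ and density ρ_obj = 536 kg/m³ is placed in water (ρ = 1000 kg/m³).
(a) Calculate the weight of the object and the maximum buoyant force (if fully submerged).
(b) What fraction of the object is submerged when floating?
(a) W=rho_obj*g*V=536*9.81*0.084=441.7 N; F_B(max)=rho*g*V=1000*9.81*0.084=824.0 N
(b) Floating fraction=rho_obj/rho=536/1000=0.536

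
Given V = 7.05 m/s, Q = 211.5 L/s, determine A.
Formula: Q = A V
Substituting knowns: 211.5 = A·7.05·1000
Solving for A: A = (211.5/1000)/7.05 = 0.03 m²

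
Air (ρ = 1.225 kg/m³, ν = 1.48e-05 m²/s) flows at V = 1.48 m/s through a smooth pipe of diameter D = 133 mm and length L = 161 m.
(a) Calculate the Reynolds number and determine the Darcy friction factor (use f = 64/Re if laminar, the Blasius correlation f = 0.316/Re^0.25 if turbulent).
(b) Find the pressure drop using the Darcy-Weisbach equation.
(a) Re = V·D/ν = 1.48·0.133/1.48e-05 = 13300 → turbulent (Re > 4000); f = 0.316/Re^0.25 = 0.316/13300^0.25 = 0.029426
(b) Darcy-Weisbach: ΔP = f·(L/D)·½ρV²/1000 = 0.029426·(161/0.133)·½·1.225·1.48²/1000 = 0.04779 kPa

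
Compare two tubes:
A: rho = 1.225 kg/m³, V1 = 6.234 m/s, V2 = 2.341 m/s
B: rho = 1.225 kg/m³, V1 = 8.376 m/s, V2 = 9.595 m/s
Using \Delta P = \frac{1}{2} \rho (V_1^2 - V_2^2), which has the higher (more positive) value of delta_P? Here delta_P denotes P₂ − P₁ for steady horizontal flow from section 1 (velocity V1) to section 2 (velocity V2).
delta_P(A) = 0.02045 kPa, delta_P(B) = -0.01342 kPa. Answer: A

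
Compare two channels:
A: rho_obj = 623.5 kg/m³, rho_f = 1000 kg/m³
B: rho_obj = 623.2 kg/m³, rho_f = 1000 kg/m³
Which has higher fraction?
fraction(A) = 0.6235, fraction(B) = 0.6232. Answer: A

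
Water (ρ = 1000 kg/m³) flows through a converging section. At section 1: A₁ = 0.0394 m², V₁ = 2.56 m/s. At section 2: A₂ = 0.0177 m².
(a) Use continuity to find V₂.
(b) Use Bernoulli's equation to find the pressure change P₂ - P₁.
(a) Continuity: A₁V₁=A₂V₂ -> V₂=A₁V₁/A₂=0.0394*2.56/0.0177=5.70 m/s
(b) Bernoulli: P₂-P₁=0.5*rho*(V₁^2-V₂^2)/1000=0.5*1000*(2.56^2-5.70^2)/1000=-12.97 kPa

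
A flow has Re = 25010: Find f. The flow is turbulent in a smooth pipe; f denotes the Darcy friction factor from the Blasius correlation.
Formula: f = \frac{0.316}{Re^{0.25}}
f = 0.316/25010^0.25 = 0.02513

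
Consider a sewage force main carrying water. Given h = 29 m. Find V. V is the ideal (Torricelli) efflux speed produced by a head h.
Formula: V = \sqrt{2 g h}
V = √(2·9.81·29) = 23.85 m/s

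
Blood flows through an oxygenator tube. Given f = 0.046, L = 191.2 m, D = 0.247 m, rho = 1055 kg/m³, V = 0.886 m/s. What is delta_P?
Formula: \Delta P = f \frac{L}{D} \frac{\rho V^2}{2}
delta_P = 0.046·(191.2/0.247)·0.5·1055·0.886²/1000 = 14.74 kPa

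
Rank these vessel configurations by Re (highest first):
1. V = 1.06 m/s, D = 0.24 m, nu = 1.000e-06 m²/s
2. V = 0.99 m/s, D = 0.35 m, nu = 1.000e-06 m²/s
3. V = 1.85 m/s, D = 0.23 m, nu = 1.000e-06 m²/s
Case 1: Re = 254400
Case 2: Re = 346500
Case 3: Re = 425500
Ranking (highest first): 3, 2, 1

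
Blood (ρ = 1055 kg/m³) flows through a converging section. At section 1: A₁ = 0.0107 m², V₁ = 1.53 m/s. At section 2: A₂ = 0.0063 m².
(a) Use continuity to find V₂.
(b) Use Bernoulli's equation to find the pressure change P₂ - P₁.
(a) Continuity: A₁V₁=A₂V₂ -> V₂=A₁V₁/A₂=0.0107*1.53/0.0063=2.60 m/s
(b) Bernoulli: P₂-P₁=0.5*rho*(V₁^2-V₂^2)/1000=0.5*1055*(1.53^2-2.60^2)/1000=-2.331 kPa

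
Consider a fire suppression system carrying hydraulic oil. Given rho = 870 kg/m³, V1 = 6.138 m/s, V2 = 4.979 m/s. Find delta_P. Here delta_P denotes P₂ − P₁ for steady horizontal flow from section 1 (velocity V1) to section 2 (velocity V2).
Formula: \Delta P = \frac{1}{2} \rho (V_1^2 - V_2^2)
delta_P = 0.5·870·(6.138² − 4.979²)/1000 = 5.605 kPa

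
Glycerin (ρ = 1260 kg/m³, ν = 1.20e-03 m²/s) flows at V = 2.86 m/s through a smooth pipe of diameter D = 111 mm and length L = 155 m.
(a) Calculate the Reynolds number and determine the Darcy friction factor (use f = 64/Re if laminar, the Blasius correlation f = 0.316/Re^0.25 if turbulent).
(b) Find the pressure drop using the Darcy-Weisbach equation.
(a) Re = V·D/ν = 2.86·0.111/1.20e-03 = 264.55 → laminar (Re < 2300); f = 64/Re = 64/264.55 = 0.24192
(b) Darcy-Weisbach: ΔP = f·(L/D)·½ρV²/1000 = 0.24192·(155/0.111)·½·1260·2.86²/1000 = 1741 kPa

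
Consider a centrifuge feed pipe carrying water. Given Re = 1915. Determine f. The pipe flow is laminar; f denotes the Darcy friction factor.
Formula: f = \frac{64}{Re}
f = 64/1915 = 0.03342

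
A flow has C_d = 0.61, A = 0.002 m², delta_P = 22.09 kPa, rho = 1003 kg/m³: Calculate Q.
Formula: Q = C_d A \sqrt{\frac{2 \Delta P}{\rho}}
Q = 0.61·0.002·√(2·(22.09·1000)/1003)·1000 = 8.097 L/s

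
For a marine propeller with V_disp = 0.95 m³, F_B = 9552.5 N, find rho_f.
Formula: F_B = \rho_f g V_{disp}
Substituting knowns: 9552.5 = rho_f·9.81·0.95
Solving for rho_f: rho_f = 9552.5/(9.81·0.95) = 1025 kg/m³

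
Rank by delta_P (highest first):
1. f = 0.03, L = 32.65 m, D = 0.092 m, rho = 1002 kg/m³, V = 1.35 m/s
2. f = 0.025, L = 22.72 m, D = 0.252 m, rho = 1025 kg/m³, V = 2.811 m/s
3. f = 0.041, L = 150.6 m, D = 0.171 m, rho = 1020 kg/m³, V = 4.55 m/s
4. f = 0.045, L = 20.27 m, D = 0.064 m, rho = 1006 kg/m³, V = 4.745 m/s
Case 1: delta_P = 9.721 kPa
Case 2: delta_P = 9.128 kPa
Case 3: delta_P = 381.2 kPa
Case 4: delta_P = 161.4 kPa
Ranking (highest first): 3, 4, 1, 2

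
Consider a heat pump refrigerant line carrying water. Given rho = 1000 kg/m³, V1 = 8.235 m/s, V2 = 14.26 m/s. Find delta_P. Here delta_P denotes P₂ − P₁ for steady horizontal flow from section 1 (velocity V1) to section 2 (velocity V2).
Formula: \Delta P = \frac{1}{2} \rho (V_1^2 - V_2^2)
delta_P = 0.5·1000·(8.235² − 14.26²)/1000 = -67.77 kPa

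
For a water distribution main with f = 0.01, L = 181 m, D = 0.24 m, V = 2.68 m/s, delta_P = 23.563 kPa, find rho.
Formula: \Delta P = f \frac{L}{D} \frac{\rho V^2}{2}
Substituting knowns: 23.563 = 0.01·(181/0.24)·0.5·rho·2.68²/1000
Solving for rho: rho = (23.563·1000)/(0.01·(181/0.24)·0.5·2.68²) = 870 kg/m³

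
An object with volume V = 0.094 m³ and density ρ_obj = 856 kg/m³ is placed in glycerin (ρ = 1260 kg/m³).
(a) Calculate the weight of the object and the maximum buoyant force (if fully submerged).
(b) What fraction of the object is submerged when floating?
(a) W=rho_obj*g*V=856*9.81*0.094=789.4 N; F_B(max)=rho*g*V=1260*9.81*0.094=1161.9 N
(b) Floating fraction=rho_obj/rho=856/1260=0.679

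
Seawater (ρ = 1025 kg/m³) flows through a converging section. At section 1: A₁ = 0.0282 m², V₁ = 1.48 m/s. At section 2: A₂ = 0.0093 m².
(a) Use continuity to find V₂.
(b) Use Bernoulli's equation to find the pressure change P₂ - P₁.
(a) Continuity: A₁V₁=A₂V₂ -> V₂=A₁V₁/A₂=0.0282*1.48/0.0093=4.49 m/s
(b) Bernoulli: P₂-P₁=0.5*rho*(V₁^2-V₂^2)/1000=0.5*1025*(1.48^2-4.49^2)/1000=-9.209 kPa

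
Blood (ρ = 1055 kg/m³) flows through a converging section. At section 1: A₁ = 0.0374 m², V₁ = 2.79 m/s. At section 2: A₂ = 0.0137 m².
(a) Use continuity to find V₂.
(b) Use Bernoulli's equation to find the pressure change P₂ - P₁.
(a) Continuity: A₁V₁=A₂V₂ -> V₂=A₁V₁/A₂=0.0374*2.79/0.0137=7.62 m/s
(b) Bernoulli: P₂-P₁=0.5*rho*(V₁^2-V₂^2)/1000=0.5*1055*(2.79^2-7.62^2)/1000=-26.52 kPa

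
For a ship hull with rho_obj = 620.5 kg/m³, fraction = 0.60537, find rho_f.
Formula: f_{sub} = \frac{\rho_{obj}}{\rho_f}
Substituting knowns: 0.60537 = 620.5/rho_f
Solving for rho_f: rho_f = 620.5/0.60537 = 1025 kg/m³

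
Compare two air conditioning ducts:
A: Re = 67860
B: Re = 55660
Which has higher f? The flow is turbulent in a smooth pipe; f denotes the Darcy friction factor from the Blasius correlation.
f(A) = 0.01958, f(B) = 0.02057. Answer: B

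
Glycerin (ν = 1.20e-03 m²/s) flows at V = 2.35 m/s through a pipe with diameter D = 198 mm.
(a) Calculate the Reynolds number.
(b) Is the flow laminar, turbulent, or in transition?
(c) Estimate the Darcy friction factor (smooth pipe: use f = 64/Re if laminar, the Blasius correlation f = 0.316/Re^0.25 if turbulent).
(a) Re = V·D/ν = 2.35·0.198/1.20e-03 = 387.75
(b) Flow regime: laminar (Re < 2300)
(c) Friction factor: f = 64/Re = 64/387.75 = 0.1651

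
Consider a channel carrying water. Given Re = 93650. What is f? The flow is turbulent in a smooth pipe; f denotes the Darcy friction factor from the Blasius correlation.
Formula: f = \frac{0.316}{Re^{0.25}}
f = 0.316/93650^0.25 = 0.01806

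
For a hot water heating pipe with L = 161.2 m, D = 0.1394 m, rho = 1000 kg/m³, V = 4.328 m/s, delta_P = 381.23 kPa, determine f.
Formula: \Delta P = f \frac{L}{D} \frac{\rho V^2}{2}
Substituting knowns: 381.23 = f·(161.2/0.1394)·0.5·1000·4.328²/1000
Solving for f: f = (381.23·1000)/((161.2/0.1394)·0.5·1000·4.328²) = 0.0352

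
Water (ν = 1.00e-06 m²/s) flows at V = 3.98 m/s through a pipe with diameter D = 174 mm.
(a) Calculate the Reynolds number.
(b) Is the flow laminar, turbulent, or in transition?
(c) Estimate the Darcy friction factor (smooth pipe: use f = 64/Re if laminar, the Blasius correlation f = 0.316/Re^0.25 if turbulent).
(a) Re = V·D/ν = 3.98·0.174/1.00e-06 = 692520
(b) Flow regime: turbulent (Re > 4000)
(c) Friction factor: f = 0.316/Re^0.25 = 0.316/692520^0.25 = 0.01095 (Blasius is strictly valid for Re ≲ 1e5; used here as the smooth-pipe estimate the problem specifies)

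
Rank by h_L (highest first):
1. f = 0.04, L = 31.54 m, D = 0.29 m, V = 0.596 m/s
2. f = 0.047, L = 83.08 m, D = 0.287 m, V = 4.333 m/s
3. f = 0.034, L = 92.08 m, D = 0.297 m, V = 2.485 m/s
Case 1: h_L = 0.07876 m
Case 2: h_L = 13.02 m
Case 3: h_L = 3.318 m
Ranking (highest first): 2, 3, 1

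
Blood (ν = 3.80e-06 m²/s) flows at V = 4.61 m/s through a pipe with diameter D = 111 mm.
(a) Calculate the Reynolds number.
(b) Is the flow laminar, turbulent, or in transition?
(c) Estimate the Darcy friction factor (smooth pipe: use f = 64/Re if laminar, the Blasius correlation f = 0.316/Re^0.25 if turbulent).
(a) Re = V·D/ν = 4.61·0.111/3.80e-06 = 134660
(b) Flow regime: turbulent (Re > 4000)
(c) Friction factor: f = 0.316/Re^0.25 = 0.316/134660^0.25 = 0.0165 (Blasius is strictly valid for Re ≲ 1e5; used here as the smooth-pipe estimate the problem specifies)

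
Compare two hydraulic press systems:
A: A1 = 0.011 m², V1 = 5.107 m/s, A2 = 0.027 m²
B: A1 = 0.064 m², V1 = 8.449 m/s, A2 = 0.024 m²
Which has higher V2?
V2(A) = 2.081 m/s, V2(B) = 22.53 m/s. Answer: B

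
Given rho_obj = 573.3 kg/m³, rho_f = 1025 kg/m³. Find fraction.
Formula: f_{sub} = \frac{\rho_{obj}}{\rho_f}
fraction = 573.3/1025 = 0.5593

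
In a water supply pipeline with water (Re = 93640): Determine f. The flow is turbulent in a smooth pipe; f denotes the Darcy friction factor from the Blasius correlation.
Formula: f = \frac{0.316}{Re^{0.25}}
f = 0.316/93640^0.25 = 0.01806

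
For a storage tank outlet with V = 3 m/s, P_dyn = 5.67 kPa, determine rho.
Formula: P_{dyn} = \frac{1}{2} \rho V^2
Substituting knowns: 5.67 = 0.5·rho·3²/1000
Solving for rho: rho = 2·(5.67·1000)/3² = 1260 kg/m³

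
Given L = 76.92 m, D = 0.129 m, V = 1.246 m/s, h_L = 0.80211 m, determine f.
Formula: h_L = f \frac{L}{D} \frac{V^2}{2g}
Substituting knowns: 0.80211 = f·(76.92/0.129)·1.246²/(2·9.81)
Solving for f: f = 0.80211·2·9.81/((76.92/0.129)·1.246²) = 0.017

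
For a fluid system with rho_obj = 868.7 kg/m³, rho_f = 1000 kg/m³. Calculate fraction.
Formula: f_{sub} = \frac{\rho_{obj}}{\rho_f}
fraction = 868.7/1000 = 0.8687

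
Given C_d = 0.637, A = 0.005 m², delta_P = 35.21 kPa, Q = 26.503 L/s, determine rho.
Formula: Q = C_d A \sqrt{\frac{2 \Delta P}{\rho}}
Substituting knowns: 26.503 = 0.637·0.005·√(2·(35.21·1000)/rho)·1000
Solving for rho: rho = 2·(35.21·1000)/((26.503/1000)/(0.637·0.005))² = 1017 kg/m³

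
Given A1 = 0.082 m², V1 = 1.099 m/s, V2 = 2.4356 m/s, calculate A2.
Formula: V_2 = \frac{A_1 V_1}{A_2}
Substituting knowns: 2.4356 = 0.082·1.099/A2
Solving for A2: A2 = 0.082·1.099/2.4356 = 0.037 m²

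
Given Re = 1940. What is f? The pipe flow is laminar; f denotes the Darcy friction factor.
Formula: f = \frac{64}{Re}
f = 64/1940 = 0.03299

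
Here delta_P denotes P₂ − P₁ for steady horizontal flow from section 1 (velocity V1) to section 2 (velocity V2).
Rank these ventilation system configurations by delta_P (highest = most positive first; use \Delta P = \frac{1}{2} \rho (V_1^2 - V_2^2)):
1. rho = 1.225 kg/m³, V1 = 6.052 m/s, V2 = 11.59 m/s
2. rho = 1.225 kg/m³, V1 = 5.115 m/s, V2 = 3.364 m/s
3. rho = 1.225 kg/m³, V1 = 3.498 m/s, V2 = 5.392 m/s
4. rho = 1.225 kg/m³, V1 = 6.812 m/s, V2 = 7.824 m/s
Case 1: delta_P = -0.05984 kPa
Case 2: delta_P = 0.009094 kPa
Case 3: delta_P = -0.01031 kPa
Case 4: delta_P = -0.009072 kPa
Ranking (highest first): 2, 4, 3, 1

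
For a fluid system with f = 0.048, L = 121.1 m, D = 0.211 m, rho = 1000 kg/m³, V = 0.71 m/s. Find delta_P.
Formula: \Delta P = f \frac{L}{D} \frac{\rho V^2}{2}
delta_P = 0.048·(121.1/0.211)·0.5·1000·0.71²/1000 = 6.944 kPa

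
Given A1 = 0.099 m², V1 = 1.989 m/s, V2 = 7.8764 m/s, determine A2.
Formula: V_2 = \frac{A_1 V_1}{A_2}
Substituting knowns: 7.8764 = 0.099·1.989/A2
Solving for A2: A2 = 0.099·1.989/7.8764 = 0.025 m²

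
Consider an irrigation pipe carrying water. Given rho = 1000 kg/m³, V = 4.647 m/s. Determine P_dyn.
Formula: P_{dyn} = \frac{1}{2} \rho V^2
P_dyn = 0.5·1000·4.647²/1000 = 10.8 kPa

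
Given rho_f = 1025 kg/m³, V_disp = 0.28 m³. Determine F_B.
Formula: F_B = \rho_f g V_{disp}
F_B = 1025·9.81·0.28 = 2815 N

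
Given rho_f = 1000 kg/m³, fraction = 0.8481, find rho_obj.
Formula: f_{sub} = \frac{\rho_{obj}}{\rho_f}
Substituting knowns: 0.8481 = rho_obj/1000
Solving for rho_obj: rho_obj = 0.8481·1000 = 848.1 kg/m³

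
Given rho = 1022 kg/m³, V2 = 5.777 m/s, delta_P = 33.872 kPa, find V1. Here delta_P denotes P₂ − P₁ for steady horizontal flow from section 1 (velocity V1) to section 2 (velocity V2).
Formula: \Delta P = \frac{1}{2} \rho (V_1^2 - V_2^2)
Substituting knowns: 33.872 = 0.5·1022·(V1² − 5.777²)/1000
Solving for V1: V1 = √(5.777² + 2·(33.872·1000)/1022) = 9.983 m/s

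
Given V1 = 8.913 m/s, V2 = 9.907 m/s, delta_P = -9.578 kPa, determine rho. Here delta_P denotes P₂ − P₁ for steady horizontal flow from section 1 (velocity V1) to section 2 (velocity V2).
Formula: \Delta P = \frac{1}{2} \rho (V_1^2 - V_2^2)
Substituting knowns: -9.578 = 0.5·rho·(8.913² − 9.907²)/1000
Solving for rho: rho = 2·(-9.578·1000)/(8.913² − 9.907²) = 1024 kg/m³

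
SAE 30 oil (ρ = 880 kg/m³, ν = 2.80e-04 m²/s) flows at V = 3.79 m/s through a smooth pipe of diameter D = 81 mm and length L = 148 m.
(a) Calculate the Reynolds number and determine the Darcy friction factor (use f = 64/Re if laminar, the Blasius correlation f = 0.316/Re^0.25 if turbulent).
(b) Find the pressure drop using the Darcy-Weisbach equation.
(a) Re = V·D/ν = 3.79·0.081/2.80e-04 = 1096.4 → laminar (Re < 2300); f = 64/Re = 64/1096.4 = 0.058373
(b) Darcy-Weisbach: ΔP = f·(L/D)·½ρV²/1000 = 0.058373·(148/0.081)·½·880·3.79²/1000 = 674.1 kPa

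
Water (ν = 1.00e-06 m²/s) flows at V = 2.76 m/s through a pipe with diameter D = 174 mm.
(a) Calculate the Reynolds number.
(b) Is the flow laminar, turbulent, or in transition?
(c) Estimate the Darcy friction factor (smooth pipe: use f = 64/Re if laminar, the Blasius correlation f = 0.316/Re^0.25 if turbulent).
(a) Re = V·D/ν = 2.76·0.174/1.00e-06 = 480240
(b) Flow regime: turbulent (Re > 4000)
(c) Friction factor: f = 0.316/Re^0.25 = 0.316/480240^0.25 = 0.012 (Blasius is strictly valid for Re ≲ 1e5; used here as the smooth-pipe estimate the problem specifies)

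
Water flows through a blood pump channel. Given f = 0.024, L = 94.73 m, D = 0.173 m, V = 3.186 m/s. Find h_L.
Formula: h_L = f \frac{L}{D} \frac{V^2}{2g}
h_L = 0.024·(94.73/0.173)·3.186²/(2·9.81) = 6.799 m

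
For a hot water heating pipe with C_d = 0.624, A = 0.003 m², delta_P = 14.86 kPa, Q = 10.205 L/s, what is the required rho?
Formula: Q = C_d A \sqrt{\frac{2 \Delta P}{\rho}}
Substituting knowns: 10.205 = 0.624·0.003·√(2·(14.86·1000)/rho)·1000
Solving for rho: rho = 2·(14.86·1000)/((10.205/1000)/(0.624·0.003))² = 1000 kg/m³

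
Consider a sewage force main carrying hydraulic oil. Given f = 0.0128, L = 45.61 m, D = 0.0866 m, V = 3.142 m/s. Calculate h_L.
Formula: h_L = f \frac{L}{D} \frac{V^2}{2g}
h_L = 0.0128·(45.61/0.0866)·3.142²/(2·9.81) = 3.392 m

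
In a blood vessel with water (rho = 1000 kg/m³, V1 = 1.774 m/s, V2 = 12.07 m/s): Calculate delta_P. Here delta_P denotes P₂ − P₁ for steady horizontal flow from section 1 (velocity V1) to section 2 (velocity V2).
Formula: \Delta P = \frac{1}{2} \rho (V_1^2 - V_2^2)
delta_P = 0.5·1000·(1.774² − 12.07²)/1000 = -71.27 kPa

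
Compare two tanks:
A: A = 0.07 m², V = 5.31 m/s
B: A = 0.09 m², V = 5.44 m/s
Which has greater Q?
Q(A) = 371.7 L/s, Q(B) = 489.6 L/s. Answer: B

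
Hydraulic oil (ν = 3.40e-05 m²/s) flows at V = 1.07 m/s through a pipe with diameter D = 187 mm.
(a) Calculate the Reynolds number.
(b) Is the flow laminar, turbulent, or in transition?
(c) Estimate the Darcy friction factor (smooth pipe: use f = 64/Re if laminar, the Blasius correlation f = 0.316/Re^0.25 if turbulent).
(a) Re = V·D/ν = 1.07·0.187/3.40e-05 = 5885
(b) Flow regime: turbulent (Re > 4000)
(c) Friction factor: f = 0.316/Re^0.25 = 0.316/5885^0.25 = 0.03608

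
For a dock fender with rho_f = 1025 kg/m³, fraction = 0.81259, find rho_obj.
Formula: f_{sub} = \frac{\rho_{obj}}{\rho_f}
Substituting knowns: 0.81259 = rho_obj/1025
Solving for rho_obj: rho_obj = 0.81259·1025 = 832.9 kg/m³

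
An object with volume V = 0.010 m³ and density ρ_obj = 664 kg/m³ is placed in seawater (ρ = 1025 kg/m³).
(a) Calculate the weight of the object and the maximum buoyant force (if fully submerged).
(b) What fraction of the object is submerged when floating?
(a) W=rho_obj*g*V=664*9.81*0.010=65.1 N; F_B(max)=rho*g*V=1025*9.81*0.010=100.6 N
(b) Floating fraction=rho_obj/rho=664/1025=0.648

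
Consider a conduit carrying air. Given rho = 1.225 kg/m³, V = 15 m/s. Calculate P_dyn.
Formula: P_{dyn} = \frac{1}{2} \rho V^2
P_dyn = 0.5·1.225·15²/1000 = 0.1378 kPa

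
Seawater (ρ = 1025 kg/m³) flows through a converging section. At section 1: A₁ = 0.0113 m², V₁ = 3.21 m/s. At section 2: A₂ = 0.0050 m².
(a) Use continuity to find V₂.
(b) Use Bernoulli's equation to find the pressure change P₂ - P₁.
(a) Continuity: A₁V₁=A₂V₂ -> V₂=A₁V₁/A₂=0.0113*3.21/0.0050=7.25 m/s
(b) Bernoulli: P₂-P₁=0.5*rho*(V₁^2-V₂^2)/1000=0.5*1025*(3.21^2-7.25^2)/1000=-21.66 kPa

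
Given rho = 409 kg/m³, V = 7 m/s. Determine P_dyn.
Formula: P_{dyn} = \frac{1}{2} \rho V^2
P_dyn = 0.5·409·7²/1000 = 10.02 kPa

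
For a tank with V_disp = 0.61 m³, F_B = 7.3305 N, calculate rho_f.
Formula: F_B = \rho_f g V_{disp}
Substituting knowns: 7.3305 = rho_f·9.81·0.61
Solving for rho_f: rho_f = 7.3305/(9.81·0.61) = 1.225 kg/m³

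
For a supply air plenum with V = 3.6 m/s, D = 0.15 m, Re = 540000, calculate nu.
Formula: Re = \frac{V D}{\nu}
Substituting knowns: 540000 = 3.6·0.15/nu
Solving for nu: nu = 3.6·0.15/540000 = 1.000e-06 m²/s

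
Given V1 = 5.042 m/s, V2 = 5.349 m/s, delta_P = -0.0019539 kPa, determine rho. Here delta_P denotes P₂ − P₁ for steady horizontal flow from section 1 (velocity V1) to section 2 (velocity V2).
Formula: \Delta P = \frac{1}{2} \rho (V_1^2 - V_2^2)
Substituting knowns: -0.0019539 = 0.5·rho·(5.042² − 5.349²)/1000
Solving for rho: rho = 2·(-0.0019539·1000)/(5.042² − 5.349²) = 1.225 kg/m³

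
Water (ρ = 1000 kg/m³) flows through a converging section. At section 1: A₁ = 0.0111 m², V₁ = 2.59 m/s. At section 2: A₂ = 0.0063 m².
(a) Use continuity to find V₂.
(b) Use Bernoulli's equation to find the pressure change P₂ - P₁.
(a) Continuity: A₁V₁=A₂V₂ -> V₂=A₁V₁/A₂=0.0111*2.59/0.0063=4.56 m/s
(b) Bernoulli: P₂-P₁=0.5*rho*(V₁^2-V₂^2)/1000=0.5*1000*(2.59^2-4.56^2)/1000=-7.043 kPa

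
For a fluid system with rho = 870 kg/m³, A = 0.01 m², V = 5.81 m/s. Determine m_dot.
Formula: \dot{m} = \rho A V
m_dot = 870·0.01·5.81 = 50.55 kg/s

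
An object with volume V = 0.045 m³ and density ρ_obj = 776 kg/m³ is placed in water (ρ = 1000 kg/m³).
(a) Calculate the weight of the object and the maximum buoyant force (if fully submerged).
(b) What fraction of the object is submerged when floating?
(a) W=rho_obj*g*V=776*9.81*0.045=342.6 N; F_B(max)=rho*g*V=1000*9.81*0.045=441.4 N
(b) Floating fraction=rho_obj/rho=776/1000=0.776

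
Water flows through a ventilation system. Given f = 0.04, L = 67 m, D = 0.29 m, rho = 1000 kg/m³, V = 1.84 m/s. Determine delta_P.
Formula: \Delta P = f \frac{L}{D} \frac{\rho V^2}{2}
delta_P = 0.04·(67/0.29)·0.5·1000·1.84²/1000 = 15.64 kPa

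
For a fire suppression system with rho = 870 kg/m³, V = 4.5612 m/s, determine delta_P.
Formula: V = \sqrt{\frac{2 \Delta P}{\rho}}
Substituting knowns: 4.5612 = √(2·(delta_P·1000)/870)
Solving for delta_P: delta_P = 4.5612²·870/2/1000 = 9.05 kPa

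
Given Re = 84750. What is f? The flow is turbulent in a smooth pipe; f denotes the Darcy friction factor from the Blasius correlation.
Formula: f = \frac{0.316}{Re^{0.25}}
f = 0.316/84750^0.25 = 0.01852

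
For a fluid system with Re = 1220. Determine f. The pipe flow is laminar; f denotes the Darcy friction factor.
Formula: f = \frac{64}{Re}
f = 64/1220 = 0.05246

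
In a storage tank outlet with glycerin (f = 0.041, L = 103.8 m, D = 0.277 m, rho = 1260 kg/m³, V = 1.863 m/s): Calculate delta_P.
Formula: \Delta P = f \frac{L}{D} \frac{\rho V^2}{2}
delta_P = 0.041·(103.8/0.277)·0.5·1260·1.863²/1000 = 33.59 kPa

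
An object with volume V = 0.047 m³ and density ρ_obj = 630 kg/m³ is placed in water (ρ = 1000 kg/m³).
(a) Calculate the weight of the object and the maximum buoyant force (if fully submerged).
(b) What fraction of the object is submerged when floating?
(a) W=rho_obj*g*V=630*9.81*0.047=290.5 N; F_B(max)=rho*g*V=1000*9.81*0.047=461.1 N
(b) Floating fraction=rho_obj/rho=630/1000=0.630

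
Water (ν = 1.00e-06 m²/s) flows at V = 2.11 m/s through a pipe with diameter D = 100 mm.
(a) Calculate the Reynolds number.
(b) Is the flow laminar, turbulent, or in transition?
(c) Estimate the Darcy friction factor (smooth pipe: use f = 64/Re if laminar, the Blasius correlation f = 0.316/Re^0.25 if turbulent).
(a) Re = V·D/ν = 2.11·0.1/1.00e-06 = 211000
(b) Flow regime: turbulent (Re > 4000)
(c) Friction factor: f = 0.316/Re^0.25 = 0.316/211000^0.25 = 0.01474 (Blasius is strictly valid for Re ≲ 1e5; used here as the smooth-pipe estimate the problem specifies)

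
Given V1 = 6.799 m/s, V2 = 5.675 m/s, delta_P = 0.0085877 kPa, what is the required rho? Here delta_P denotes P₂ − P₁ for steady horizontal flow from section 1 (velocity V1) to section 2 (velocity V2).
Formula: \Delta P = \frac{1}{2} \rho (V_1^2 - V_2^2)
Substituting knowns: 0.0085877 = 0.5·rho·(6.799² − 5.675²)/1000
Solving for rho: rho = 2·(0.0085877·1000)/(6.799² − 5.675²) = 1.225 kg/m³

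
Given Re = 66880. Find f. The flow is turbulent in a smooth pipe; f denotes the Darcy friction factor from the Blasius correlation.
Formula: f = \frac{0.316}{Re^{0.25}}
f = 0.316/66880^0.25 = 0.01965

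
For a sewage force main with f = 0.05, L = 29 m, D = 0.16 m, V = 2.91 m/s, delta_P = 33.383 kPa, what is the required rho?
Formula: \Delta P = f \frac{L}{D} \frac{\rho V^2}{2}
Substituting knowns: 33.383 = 0.05·(29/0.16)·0.5·rho·2.91²/1000
Solving for rho: rho = (33.383·1000)/(0.05·(29/0.16)·0.5·2.91²) = 870 kg/m³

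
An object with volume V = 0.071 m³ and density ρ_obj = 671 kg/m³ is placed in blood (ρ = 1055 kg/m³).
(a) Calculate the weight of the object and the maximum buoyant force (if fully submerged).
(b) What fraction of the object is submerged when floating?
(a) W=rho_obj*g*V=671*9.81*0.071=467.4 N; F_B(max)=rho*g*V=1055*9.81*0.071=734.8 N
(b) Floating fraction=rho_obj/rho=671/1055=0.636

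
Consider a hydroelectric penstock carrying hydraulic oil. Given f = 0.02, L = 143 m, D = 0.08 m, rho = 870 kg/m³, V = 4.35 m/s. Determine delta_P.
Formula: \Delta P = f \frac{L}{D} \frac{\rho V^2}{2}
delta_P = 0.02·(143/0.08)·0.5·870·4.35²/1000 = 294.3 kPa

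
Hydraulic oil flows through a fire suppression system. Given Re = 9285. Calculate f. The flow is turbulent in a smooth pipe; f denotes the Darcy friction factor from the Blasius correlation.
Formula: f = \frac{0.316}{Re^{0.25}}
f = 0.316/9285^0.25 = 0.03219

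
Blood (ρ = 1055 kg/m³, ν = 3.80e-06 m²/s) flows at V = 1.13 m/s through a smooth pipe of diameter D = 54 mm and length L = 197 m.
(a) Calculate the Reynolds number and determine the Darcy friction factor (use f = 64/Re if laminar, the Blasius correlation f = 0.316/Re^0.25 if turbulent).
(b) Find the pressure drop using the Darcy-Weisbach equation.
(a) Re = V·D/ν = 1.13·0.054/3.80e-06 = 16058 → turbulent (Re > 4000); f = 0.316/Re^0.25 = 0.316/16058^0.25 = 0.028071
(b) Darcy-Weisbach: ΔP = f·(L/D)·½ρV²/1000 = 0.028071·(197/0.054)·½·1055·1.13²/1000 = 68.98 kPa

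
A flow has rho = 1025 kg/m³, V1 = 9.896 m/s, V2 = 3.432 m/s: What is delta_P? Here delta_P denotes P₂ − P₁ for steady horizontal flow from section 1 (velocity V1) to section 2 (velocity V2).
Formula: \Delta P = \frac{1}{2} \rho (V_1^2 - V_2^2)
delta_P = 0.5·1025·(9.896² − 3.432²)/1000 = 44.15 kPa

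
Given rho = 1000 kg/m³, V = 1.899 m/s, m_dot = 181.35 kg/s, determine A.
Formula: \dot{m} = \rho A V
Substituting knowns: 181.35 = 1000·A·1.899
Solving for A: A = 181.35/(1000·1.899) = 0.0955 m²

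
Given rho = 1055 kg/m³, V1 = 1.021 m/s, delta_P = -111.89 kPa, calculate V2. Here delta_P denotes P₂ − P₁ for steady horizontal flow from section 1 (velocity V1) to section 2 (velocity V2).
Formula: \Delta P = \frac{1}{2} \rho (V_1^2 - V_2^2)
Substituting knowns: -111.89 = 0.5·1055·(1.021² − V2²)/1000
Solving for V2: V2 = √(1.021² − 2·(-111.89·1000)/1055) = 14.6 m/s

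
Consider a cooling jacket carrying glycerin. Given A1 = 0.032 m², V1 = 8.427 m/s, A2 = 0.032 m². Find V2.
Formula: V_2 = \frac{A_1 V_1}{A_2}
V2 = 0.032·8.427/0.032 = 8.427 m/s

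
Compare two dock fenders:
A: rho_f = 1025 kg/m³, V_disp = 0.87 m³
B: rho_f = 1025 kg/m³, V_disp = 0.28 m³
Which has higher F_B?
F_B(A) = 8748 N, F_B(B) = 2815 N. Answer: A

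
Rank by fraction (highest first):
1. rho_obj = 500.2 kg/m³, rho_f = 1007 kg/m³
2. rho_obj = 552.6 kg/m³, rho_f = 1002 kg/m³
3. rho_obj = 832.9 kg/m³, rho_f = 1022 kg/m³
Case 1: fraction = 0.4967
Case 2: fraction = 0.5515
Case 3: fraction = 0.815
Ranking (highest first): 3, 2, 1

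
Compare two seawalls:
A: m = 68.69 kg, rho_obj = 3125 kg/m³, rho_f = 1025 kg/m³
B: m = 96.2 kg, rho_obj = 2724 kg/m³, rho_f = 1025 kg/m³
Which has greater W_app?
W_app(A) = 452.8 N, W_app(B) = 588.6 N. Answer: B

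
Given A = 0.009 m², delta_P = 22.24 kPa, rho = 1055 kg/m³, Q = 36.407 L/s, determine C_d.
Formula: Q = C_d A \sqrt{\frac{2 \Delta P}{\rho}}
Substituting knowns: 36.407 = C_d·0.009·√(2·(22.24·1000)/1055)·1000
Solving for C_d: C_d = (36.407/1000)/(0.009·√(2·(22.24·1000)/1055)) = 0.623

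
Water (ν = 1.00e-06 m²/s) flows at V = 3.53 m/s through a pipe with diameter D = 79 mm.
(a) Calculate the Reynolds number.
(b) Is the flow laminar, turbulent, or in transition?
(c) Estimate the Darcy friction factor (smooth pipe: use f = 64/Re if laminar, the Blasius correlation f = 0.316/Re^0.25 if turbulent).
(a) Re = V·D/ν = 3.53·0.079/1.00e-06 = 278870
(b) Flow regime: turbulent (Re > 4000)
(c) Friction factor: f = 0.316/Re^0.25 = 0.316/278870^0.25 = 0.01375 (Blasius is strictly valid for Re ≲ 1e5; used here as the smooth-pipe estimate the problem specifies)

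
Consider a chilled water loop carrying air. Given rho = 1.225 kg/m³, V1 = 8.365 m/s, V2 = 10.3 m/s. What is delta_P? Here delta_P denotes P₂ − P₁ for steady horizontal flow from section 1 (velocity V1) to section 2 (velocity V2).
Formula: \Delta P = \frac{1}{2} \rho (V_1^2 - V_2^2)
delta_P = 0.5·1.225·(8.365² − 10.3²)/1000 = -0.02212 kPa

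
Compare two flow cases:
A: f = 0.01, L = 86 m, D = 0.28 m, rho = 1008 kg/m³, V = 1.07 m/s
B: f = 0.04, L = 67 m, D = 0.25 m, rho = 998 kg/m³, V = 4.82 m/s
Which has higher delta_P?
delta_P(A) = 1.772 kPa, delta_P(B) = 124.3 kPa. Answer: B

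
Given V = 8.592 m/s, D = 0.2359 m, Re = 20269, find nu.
Formula: Re = \frac{V D}{\nu}
Substituting knowns: 20269 = 8.592·0.2359/nu
Solving for nu: nu = 8.592·0.2359/20269 = 0.0001 m²/s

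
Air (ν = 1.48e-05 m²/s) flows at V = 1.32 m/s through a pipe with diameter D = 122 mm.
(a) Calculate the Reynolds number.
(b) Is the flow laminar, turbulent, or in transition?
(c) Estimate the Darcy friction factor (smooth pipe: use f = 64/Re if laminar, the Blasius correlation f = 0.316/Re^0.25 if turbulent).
(a) Re = V·D/ν = 1.32·0.122/1.48e-05 = 10881
(b) Flow regime: turbulent (Re > 4000)
(c) Friction factor: f = 0.316/Re^0.25 = 0.316/10881^0.25 = 0.03094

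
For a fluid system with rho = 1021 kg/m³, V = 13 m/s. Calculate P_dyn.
Formula: P_{dyn} = \frac{1}{2} \rho V^2
P_dyn = 0.5·1021·13²/1000 = 86.27 kPa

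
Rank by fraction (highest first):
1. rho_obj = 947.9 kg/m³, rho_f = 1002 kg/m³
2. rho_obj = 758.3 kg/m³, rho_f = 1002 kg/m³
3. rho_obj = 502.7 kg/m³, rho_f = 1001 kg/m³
Case 1: fraction = 0.946
Case 2: fraction = 0.7568
Case 3: fraction = 0.5022
Ranking (highest first): 1, 2, 3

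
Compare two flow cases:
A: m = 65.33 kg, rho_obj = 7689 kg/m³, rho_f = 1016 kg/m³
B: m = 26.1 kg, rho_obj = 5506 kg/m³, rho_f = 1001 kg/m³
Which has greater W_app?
W_app(A) = 556.2 N, W_app(B) = 209.5 N. Answer: A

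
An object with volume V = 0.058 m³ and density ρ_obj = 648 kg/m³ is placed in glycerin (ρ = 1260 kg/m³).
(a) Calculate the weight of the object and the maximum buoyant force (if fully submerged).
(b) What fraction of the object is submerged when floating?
(a) W=rho_obj*g*V=648*9.81*0.058=368.7 N; F_B(max)=rho*g*V=1260*9.81*0.058=716.9 N
(b) Floating fraction=rho_obj/rho=648/1260=0.514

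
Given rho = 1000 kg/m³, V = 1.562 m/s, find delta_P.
Formula: V = \sqrt{\frac{2 \Delta P}{\rho}}
Substituting knowns: 1.562 = √(2·(delta_P·1000)/1000)
Solving for delta_P: delta_P = 1.562²·1000/2/1000 = 1.22 kPa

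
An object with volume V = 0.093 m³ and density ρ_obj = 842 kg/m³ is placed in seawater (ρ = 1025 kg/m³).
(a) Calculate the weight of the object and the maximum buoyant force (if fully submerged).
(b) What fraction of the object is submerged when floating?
(a) W=rho_obj*g*V=842*9.81*0.093=768.2 N; F_B(max)=rho*g*V=1025*9.81*0.093=935.1 N
(b) Floating fraction=rho_obj/rho=842/1025=0.821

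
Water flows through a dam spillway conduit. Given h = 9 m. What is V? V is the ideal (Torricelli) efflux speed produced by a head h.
Formula: V = \sqrt{2 g h}
V = √(2·9.81·9) = 13.29 m/s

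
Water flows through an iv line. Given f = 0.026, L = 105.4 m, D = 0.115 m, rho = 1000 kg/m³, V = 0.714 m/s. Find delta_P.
Formula: \Delta P = f \frac{L}{D} \frac{\rho V^2}{2}
delta_P = 0.026·(105.4/0.115)·0.5·1000·0.714²/1000 = 6.074 kPa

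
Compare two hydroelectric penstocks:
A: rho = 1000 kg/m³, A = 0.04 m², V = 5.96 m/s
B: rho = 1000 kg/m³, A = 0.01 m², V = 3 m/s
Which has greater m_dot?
m_dot(A) = 238.4 kg/s, m_dot(B) = 30 kg/s. Answer: A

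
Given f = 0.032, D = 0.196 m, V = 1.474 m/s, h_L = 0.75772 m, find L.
Formula: h_L = f \frac{L}{D} \frac{V^2}{2g}
Substituting knowns: 0.75772 = 0.032·(L/0.196)·1.474²/(2·9.81)
Solving for L: L = 0.75772·2·9.81·0.196/(0.032·1.474²) = 41.91 m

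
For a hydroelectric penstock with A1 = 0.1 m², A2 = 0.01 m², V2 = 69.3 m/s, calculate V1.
Formula: V_2 = \frac{A_1 V_1}{A_2}
Substituting knowns: 69.3 = 0.1·V1/0.01
Solving for V1: V1 = 69.3·0.01/0.1 = 6.93 m/s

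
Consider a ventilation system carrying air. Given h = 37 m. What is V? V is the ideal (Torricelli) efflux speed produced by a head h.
Formula: V = \sqrt{2 g h}
V = √(2·9.81·37) = 26.94 m/s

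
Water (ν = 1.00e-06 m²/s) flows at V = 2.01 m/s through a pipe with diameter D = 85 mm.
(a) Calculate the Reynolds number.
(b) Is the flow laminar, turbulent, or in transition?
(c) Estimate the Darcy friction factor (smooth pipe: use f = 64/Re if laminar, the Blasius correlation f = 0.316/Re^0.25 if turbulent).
(a) Re = V·D/ν = 2.01·0.085/1.00e-06 = 170850
(b) Flow regime: turbulent (Re > 4000)
(c) Friction factor: f = 0.316/Re^0.25 = 0.316/170850^0.25 = 0.01554 (Blasius is strictly valid for Re ≲ 1e5; used here as the smooth-pipe estimate the problem specifies)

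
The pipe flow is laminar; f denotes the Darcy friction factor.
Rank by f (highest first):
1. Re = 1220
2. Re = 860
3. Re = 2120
Case 1: f = 0.05246
Case 2: f = 0.07442
Case 3: f = 0.03019
Ranking (highest first): 2, 1, 3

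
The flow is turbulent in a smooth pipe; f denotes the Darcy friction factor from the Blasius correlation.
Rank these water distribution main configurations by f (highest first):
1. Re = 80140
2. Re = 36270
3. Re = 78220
Case 1: f = 0.01878
Case 2: f = 0.0229
Case 3: f = 0.0189
Ranking (highest first): 2, 3, 1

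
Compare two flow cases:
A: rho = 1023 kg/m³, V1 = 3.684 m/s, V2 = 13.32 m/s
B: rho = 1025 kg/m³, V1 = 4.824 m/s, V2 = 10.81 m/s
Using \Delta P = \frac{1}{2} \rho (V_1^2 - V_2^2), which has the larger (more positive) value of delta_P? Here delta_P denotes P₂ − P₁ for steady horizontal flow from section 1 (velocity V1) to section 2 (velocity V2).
delta_P(A) = -83.81 kPa, delta_P(B) = -47.96 kPa. Answer: B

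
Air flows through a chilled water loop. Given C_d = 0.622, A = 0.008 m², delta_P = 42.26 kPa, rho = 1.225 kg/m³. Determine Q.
Formula: Q = C_d A \sqrt{\frac{2 \Delta P}{\rho}}
Q = 0.622·0.008·√(2·(42.26·1000)/1.225)·1000 = 1307 L/s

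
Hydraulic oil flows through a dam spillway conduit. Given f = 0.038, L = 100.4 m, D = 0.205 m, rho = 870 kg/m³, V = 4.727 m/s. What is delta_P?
Formula: \Delta P = f \frac{L}{D} \frac{\rho V^2}{2}
delta_P = 0.038·(100.4/0.205)·0.5·870·4.727²/1000 = 180.9 kPa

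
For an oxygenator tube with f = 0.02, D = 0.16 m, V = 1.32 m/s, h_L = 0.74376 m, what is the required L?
Formula: h_L = f \frac{L}{D} \frac{V^2}{2g}
Substituting knowns: 0.74376 = 0.02·(L/0.16)·1.32²/(2·9.81)
Solving for L: L = 0.74376·2·9.81·0.16/(0.02·1.32²) = 67 m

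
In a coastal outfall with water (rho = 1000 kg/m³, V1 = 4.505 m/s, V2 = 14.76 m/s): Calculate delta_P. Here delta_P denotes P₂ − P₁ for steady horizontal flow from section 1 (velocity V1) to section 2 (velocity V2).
Formula: \Delta P = \frac{1}{2} \rho (V_1^2 - V_2^2)
delta_P = 0.5·1000·(4.505² − 14.76²)/1000 = -98.78 kPa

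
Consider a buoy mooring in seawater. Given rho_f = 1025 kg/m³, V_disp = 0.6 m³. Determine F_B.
Formula: F_B = \rho_f g V_{disp}
F_B = 1025·9.81·0.6 = 6033 N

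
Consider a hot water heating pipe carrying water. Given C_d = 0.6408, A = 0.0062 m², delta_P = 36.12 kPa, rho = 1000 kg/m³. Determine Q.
Formula: Q = C_d A \sqrt{\frac{2 \Delta P}{\rho}}
Q = 0.6408·0.0062·√(2·(36.12·1000)/1000)·1000 = 33.77 L/s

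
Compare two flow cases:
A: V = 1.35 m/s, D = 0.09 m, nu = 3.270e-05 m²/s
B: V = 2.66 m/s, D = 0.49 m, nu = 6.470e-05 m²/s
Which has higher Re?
Re(A) = 3716, Re(B) = 20145. Answer: B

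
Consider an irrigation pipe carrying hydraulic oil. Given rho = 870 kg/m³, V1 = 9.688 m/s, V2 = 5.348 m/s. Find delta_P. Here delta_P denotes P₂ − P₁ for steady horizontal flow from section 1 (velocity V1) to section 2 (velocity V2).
Formula: \Delta P = \frac{1}{2} \rho (V_1^2 - V_2^2)
delta_P = 0.5·870·(9.688² − 5.348²)/1000 = 28.39 kPa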